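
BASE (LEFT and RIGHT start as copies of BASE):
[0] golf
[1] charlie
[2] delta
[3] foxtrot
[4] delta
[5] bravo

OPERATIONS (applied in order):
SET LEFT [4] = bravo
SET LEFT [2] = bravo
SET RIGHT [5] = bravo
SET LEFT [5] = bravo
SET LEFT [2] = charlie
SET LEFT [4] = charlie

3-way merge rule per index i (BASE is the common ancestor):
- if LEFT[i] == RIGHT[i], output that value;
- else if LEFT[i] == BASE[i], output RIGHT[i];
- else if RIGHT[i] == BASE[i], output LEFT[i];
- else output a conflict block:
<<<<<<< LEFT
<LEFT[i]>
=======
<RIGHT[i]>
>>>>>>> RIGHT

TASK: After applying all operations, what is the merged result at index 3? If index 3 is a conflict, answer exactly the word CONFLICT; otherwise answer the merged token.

Answer: foxtrot

Derivation:
Final LEFT:  [golf, charlie, charlie, foxtrot, charlie, bravo]
Final RIGHT: [golf, charlie, delta, foxtrot, delta, bravo]
i=0: L=golf R=golf -> agree -> golf
i=1: L=charlie R=charlie -> agree -> charlie
i=2: L=charlie, R=delta=BASE -> take LEFT -> charlie
i=3: L=foxtrot R=foxtrot -> agree -> foxtrot
i=4: L=charlie, R=delta=BASE -> take LEFT -> charlie
i=5: L=bravo R=bravo -> agree -> bravo
Index 3 -> foxtrot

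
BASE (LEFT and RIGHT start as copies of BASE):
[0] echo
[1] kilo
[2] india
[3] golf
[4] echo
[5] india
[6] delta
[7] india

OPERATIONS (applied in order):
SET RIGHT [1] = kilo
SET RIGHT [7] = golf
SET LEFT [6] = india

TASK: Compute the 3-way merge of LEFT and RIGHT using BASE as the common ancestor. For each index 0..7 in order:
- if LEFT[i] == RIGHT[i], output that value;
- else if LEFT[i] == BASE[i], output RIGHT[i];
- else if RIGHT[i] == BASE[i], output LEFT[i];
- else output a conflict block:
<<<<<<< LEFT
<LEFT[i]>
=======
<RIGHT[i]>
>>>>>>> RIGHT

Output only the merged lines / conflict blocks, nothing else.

Final LEFT:  [echo, kilo, india, golf, echo, india, india, india]
Final RIGHT: [echo, kilo, india, golf, echo, india, delta, golf]
i=0: L=echo R=echo -> agree -> echo
i=1: L=kilo R=kilo -> agree -> kilo
i=2: L=india R=india -> agree -> india
i=3: L=golf R=golf -> agree -> golf
i=4: L=echo R=echo -> agree -> echo
i=5: L=india R=india -> agree -> india
i=6: L=india, R=delta=BASE -> take LEFT -> india
i=7: L=india=BASE, R=golf -> take RIGHT -> golf

Answer: echo
kilo
india
golf
echo
india
india
golf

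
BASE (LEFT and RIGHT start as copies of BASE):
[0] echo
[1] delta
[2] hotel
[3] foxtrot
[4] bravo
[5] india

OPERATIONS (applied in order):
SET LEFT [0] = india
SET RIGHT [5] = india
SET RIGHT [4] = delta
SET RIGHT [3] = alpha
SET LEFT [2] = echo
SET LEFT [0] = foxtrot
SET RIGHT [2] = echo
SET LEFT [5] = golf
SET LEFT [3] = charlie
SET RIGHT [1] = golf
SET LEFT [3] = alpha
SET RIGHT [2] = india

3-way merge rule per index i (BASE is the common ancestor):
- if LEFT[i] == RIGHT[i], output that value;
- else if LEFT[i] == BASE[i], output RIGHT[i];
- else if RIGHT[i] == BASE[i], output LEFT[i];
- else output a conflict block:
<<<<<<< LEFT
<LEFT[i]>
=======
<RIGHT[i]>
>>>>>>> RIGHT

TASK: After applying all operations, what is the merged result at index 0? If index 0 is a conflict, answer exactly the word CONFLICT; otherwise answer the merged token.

Final LEFT:  [foxtrot, delta, echo, alpha, bravo, golf]
Final RIGHT: [echo, golf, india, alpha, delta, india]
i=0: L=foxtrot, R=echo=BASE -> take LEFT -> foxtrot
i=1: L=delta=BASE, R=golf -> take RIGHT -> golf
i=2: BASE=hotel L=echo R=india all differ -> CONFLICT
i=3: L=alpha R=alpha -> agree -> alpha
i=4: L=bravo=BASE, R=delta -> take RIGHT -> delta
i=5: L=golf, R=india=BASE -> take LEFT -> golf
Index 0 -> foxtrot

Answer: foxtrot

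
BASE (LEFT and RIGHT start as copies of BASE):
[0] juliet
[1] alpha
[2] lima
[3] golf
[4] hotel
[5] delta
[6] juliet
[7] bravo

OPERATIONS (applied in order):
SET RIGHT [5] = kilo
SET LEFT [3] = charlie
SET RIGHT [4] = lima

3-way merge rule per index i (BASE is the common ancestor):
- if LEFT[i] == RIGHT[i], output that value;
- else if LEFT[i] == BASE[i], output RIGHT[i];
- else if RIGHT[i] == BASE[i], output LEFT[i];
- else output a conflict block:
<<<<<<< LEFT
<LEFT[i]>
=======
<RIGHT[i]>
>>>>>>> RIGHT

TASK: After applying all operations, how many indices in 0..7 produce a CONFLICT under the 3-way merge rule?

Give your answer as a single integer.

Answer: 0

Derivation:
Final LEFT:  [juliet, alpha, lima, charlie, hotel, delta, juliet, bravo]
Final RIGHT: [juliet, alpha, lima, golf, lima, kilo, juliet, bravo]
i=0: L=juliet R=juliet -> agree -> juliet
i=1: L=alpha R=alpha -> agree -> alpha
i=2: L=lima R=lima -> agree -> lima
i=3: L=charlie, R=golf=BASE -> take LEFT -> charlie
i=4: L=hotel=BASE, R=lima -> take RIGHT -> lima
i=5: L=delta=BASE, R=kilo -> take RIGHT -> kilo
i=6: L=juliet R=juliet -> agree -> juliet
i=7: L=bravo R=bravo -> agree -> bravo
Conflict count: 0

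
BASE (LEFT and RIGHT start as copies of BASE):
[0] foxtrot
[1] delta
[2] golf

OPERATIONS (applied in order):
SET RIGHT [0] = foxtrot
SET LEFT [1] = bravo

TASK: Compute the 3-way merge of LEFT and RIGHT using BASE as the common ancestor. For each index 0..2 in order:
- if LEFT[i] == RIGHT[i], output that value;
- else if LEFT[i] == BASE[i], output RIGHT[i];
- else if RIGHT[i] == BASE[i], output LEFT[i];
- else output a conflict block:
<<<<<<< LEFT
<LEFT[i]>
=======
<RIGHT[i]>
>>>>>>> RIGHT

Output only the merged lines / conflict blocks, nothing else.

Answer: foxtrot
bravo
golf

Derivation:
Final LEFT:  [foxtrot, bravo, golf]
Final RIGHT: [foxtrot, delta, golf]
i=0: L=foxtrot R=foxtrot -> agree -> foxtrot
i=1: L=bravo, R=delta=BASE -> take LEFT -> bravo
i=2: L=golf R=golf -> agree -> golf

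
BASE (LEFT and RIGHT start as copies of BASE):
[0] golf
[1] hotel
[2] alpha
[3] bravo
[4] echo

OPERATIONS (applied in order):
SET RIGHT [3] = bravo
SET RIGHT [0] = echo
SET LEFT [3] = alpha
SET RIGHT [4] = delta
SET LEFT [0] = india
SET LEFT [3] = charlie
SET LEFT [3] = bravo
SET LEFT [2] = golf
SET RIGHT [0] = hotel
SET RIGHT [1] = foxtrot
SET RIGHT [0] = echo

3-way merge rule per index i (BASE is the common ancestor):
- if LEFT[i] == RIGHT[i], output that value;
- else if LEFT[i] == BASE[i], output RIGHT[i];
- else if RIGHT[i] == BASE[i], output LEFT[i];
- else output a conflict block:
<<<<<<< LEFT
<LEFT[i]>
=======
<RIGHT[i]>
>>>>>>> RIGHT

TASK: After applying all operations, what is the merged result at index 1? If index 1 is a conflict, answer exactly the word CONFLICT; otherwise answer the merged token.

Answer: foxtrot

Derivation:
Final LEFT:  [india, hotel, golf, bravo, echo]
Final RIGHT: [echo, foxtrot, alpha, bravo, delta]
i=0: BASE=golf L=india R=echo all differ -> CONFLICT
i=1: L=hotel=BASE, R=foxtrot -> take RIGHT -> foxtrot
i=2: L=golf, R=alpha=BASE -> take LEFT -> golf
i=3: L=bravo R=bravo -> agree -> bravo
i=4: L=echo=BASE, R=delta -> take RIGHT -> delta
Index 1 -> foxtrot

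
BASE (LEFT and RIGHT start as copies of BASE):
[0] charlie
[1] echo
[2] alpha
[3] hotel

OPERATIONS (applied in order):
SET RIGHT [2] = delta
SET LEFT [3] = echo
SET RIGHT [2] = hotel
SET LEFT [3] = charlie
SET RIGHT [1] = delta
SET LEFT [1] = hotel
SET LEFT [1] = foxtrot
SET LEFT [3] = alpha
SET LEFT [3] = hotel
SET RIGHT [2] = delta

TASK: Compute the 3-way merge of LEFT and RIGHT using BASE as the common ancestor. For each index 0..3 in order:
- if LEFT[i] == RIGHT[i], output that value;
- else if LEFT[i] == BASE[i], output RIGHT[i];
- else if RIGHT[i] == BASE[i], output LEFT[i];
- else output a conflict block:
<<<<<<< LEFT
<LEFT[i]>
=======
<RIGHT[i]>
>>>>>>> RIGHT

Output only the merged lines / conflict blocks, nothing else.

Final LEFT:  [charlie, foxtrot, alpha, hotel]
Final RIGHT: [charlie, delta, delta, hotel]
i=0: L=charlie R=charlie -> agree -> charlie
i=1: BASE=echo L=foxtrot R=delta all differ -> CONFLICT
i=2: L=alpha=BASE, R=delta -> take RIGHT -> delta
i=3: L=hotel R=hotel -> agree -> hotel

Answer: charlie
<<<<<<< LEFT
foxtrot
=======
delta
>>>>>>> RIGHT
delta
hotel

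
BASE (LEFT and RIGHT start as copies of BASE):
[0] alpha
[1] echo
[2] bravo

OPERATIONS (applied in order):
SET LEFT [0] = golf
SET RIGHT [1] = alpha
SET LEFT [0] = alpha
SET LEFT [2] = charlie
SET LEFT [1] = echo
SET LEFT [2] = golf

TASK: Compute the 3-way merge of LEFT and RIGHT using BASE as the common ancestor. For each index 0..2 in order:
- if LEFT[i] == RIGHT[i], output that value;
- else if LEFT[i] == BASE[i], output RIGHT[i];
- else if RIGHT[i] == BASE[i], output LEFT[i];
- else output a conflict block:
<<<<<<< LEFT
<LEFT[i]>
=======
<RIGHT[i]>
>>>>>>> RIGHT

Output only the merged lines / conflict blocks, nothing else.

Answer: alpha
alpha
golf

Derivation:
Final LEFT:  [alpha, echo, golf]
Final RIGHT: [alpha, alpha, bravo]
i=0: L=alpha R=alpha -> agree -> alpha
i=1: L=echo=BASE, R=alpha -> take RIGHT -> alpha
i=2: L=golf, R=bravo=BASE -> take LEFT -> golf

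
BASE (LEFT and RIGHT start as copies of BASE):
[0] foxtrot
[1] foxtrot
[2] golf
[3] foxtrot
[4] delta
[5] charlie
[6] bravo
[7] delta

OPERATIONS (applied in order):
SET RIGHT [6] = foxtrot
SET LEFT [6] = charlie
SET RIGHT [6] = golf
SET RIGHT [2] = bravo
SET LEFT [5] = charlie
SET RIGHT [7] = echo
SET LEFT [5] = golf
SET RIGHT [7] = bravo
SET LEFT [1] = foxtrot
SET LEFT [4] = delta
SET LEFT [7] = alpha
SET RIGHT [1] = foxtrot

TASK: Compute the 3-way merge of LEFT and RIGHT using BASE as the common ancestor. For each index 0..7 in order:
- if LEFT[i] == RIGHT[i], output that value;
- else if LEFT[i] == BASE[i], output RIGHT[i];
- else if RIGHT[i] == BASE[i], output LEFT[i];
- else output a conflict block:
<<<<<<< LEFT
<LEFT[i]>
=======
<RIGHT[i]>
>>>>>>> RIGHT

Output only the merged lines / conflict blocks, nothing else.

Final LEFT:  [foxtrot, foxtrot, golf, foxtrot, delta, golf, charlie, alpha]
Final RIGHT: [foxtrot, foxtrot, bravo, foxtrot, delta, charlie, golf, bravo]
i=0: L=foxtrot R=foxtrot -> agree -> foxtrot
i=1: L=foxtrot R=foxtrot -> agree -> foxtrot
i=2: L=golf=BASE, R=bravo -> take RIGHT -> bravo
i=3: L=foxtrot R=foxtrot -> agree -> foxtrot
i=4: L=delta R=delta -> agree -> delta
i=5: L=golf, R=charlie=BASE -> take LEFT -> golf
i=6: BASE=bravo L=charlie R=golf all differ -> CONFLICT
i=7: BASE=delta L=alpha R=bravo all differ -> CONFLICT

Answer: foxtrot
foxtrot
bravo
foxtrot
delta
golf
<<<<<<< LEFT
charlie
=======
golf
>>>>>>> RIGHT
<<<<<<< LEFT
alpha
=======
bravo
>>>>>>> RIGHT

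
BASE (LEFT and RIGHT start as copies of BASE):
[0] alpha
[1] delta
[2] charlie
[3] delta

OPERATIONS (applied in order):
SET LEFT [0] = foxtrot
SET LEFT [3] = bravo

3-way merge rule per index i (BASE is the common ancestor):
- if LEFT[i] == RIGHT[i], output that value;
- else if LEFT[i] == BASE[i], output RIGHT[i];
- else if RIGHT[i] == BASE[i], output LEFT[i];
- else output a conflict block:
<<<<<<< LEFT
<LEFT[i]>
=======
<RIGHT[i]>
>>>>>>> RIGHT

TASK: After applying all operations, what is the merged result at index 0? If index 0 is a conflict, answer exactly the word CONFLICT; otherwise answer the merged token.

Final LEFT:  [foxtrot, delta, charlie, bravo]
Final RIGHT: [alpha, delta, charlie, delta]
i=0: L=foxtrot, R=alpha=BASE -> take LEFT -> foxtrot
i=1: L=delta R=delta -> agree -> delta
i=2: L=charlie R=charlie -> agree -> charlie
i=3: L=bravo, R=delta=BASE -> take LEFT -> bravo
Index 0 -> foxtrot

Answer: foxtrot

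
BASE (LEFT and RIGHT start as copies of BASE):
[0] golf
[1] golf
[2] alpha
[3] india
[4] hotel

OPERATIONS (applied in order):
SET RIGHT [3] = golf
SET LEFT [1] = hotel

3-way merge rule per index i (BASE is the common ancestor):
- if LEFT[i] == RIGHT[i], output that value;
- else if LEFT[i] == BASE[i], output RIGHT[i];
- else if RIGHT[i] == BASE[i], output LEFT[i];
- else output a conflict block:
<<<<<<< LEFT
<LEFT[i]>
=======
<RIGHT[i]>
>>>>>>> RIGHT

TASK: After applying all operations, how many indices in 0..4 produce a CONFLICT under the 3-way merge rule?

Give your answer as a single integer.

Answer: 0

Derivation:
Final LEFT:  [golf, hotel, alpha, india, hotel]
Final RIGHT: [golf, golf, alpha, golf, hotel]
i=0: L=golf R=golf -> agree -> golf
i=1: L=hotel, R=golf=BASE -> take LEFT -> hotel
i=2: L=alpha R=alpha -> agree -> alpha
i=3: L=india=BASE, R=golf -> take RIGHT -> golf
i=4: L=hotel R=hotel -> agree -> hotel
Conflict count: 0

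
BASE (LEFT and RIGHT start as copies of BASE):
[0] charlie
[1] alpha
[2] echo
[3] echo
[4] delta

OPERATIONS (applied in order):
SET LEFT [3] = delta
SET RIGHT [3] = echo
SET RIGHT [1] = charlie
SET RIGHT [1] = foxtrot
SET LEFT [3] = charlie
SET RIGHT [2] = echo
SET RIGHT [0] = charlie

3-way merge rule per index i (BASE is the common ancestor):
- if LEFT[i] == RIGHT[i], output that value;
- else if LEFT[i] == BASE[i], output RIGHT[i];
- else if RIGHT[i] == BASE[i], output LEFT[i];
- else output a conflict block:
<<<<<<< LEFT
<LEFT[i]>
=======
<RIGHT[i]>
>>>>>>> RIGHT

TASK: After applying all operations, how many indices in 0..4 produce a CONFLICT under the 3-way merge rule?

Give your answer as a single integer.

Final LEFT:  [charlie, alpha, echo, charlie, delta]
Final RIGHT: [charlie, foxtrot, echo, echo, delta]
i=0: L=charlie R=charlie -> agree -> charlie
i=1: L=alpha=BASE, R=foxtrot -> take RIGHT -> foxtrot
i=2: L=echo R=echo -> agree -> echo
i=3: L=charlie, R=echo=BASE -> take LEFT -> charlie
i=4: L=delta R=delta -> agree -> delta
Conflict count: 0

Answer: 0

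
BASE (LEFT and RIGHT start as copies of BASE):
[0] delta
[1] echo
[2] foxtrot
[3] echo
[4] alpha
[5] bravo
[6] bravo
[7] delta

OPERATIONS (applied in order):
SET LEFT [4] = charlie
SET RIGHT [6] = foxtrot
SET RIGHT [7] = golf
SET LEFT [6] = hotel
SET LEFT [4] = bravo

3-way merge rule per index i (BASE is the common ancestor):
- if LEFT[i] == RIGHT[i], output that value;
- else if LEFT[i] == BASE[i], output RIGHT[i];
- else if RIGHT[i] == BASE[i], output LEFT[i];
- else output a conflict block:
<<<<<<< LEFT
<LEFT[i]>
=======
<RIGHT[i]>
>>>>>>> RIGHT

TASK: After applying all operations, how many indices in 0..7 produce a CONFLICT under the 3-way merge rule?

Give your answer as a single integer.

Answer: 1

Derivation:
Final LEFT:  [delta, echo, foxtrot, echo, bravo, bravo, hotel, delta]
Final RIGHT: [delta, echo, foxtrot, echo, alpha, bravo, foxtrot, golf]
i=0: L=delta R=delta -> agree -> delta
i=1: L=echo R=echo -> agree -> echo
i=2: L=foxtrot R=foxtrot -> agree -> foxtrot
i=3: L=echo R=echo -> agree -> echo
i=4: L=bravo, R=alpha=BASE -> take LEFT -> bravo
i=5: L=bravo R=bravo -> agree -> bravo
i=6: BASE=bravo L=hotel R=foxtrot all differ -> CONFLICT
i=7: L=delta=BASE, R=golf -> take RIGHT -> golf
Conflict count: 1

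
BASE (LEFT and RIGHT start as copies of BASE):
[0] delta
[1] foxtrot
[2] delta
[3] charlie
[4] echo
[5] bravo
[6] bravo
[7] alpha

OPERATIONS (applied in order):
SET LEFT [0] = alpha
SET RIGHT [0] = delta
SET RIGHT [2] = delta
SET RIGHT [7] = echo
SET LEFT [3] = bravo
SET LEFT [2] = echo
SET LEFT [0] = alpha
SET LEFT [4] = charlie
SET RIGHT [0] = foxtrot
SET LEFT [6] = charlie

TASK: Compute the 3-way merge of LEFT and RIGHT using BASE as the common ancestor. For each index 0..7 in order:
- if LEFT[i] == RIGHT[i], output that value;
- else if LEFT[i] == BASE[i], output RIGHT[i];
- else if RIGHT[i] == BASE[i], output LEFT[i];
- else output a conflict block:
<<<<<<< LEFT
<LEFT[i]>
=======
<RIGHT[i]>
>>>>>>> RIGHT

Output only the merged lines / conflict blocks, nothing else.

Final LEFT:  [alpha, foxtrot, echo, bravo, charlie, bravo, charlie, alpha]
Final RIGHT: [foxtrot, foxtrot, delta, charlie, echo, bravo, bravo, echo]
i=0: BASE=delta L=alpha R=foxtrot all differ -> CONFLICT
i=1: L=foxtrot R=foxtrot -> agree -> foxtrot
i=2: L=echo, R=delta=BASE -> take LEFT -> echo
i=3: L=bravo, R=charlie=BASE -> take LEFT -> bravo
i=4: L=charlie, R=echo=BASE -> take LEFT -> charlie
i=5: L=bravo R=bravo -> agree -> bravo
i=6: L=charlie, R=bravo=BASE -> take LEFT -> charlie
i=7: L=alpha=BASE, R=echo -> take RIGHT -> echo

Answer: <<<<<<< LEFT
alpha
=======
foxtrot
>>>>>>> RIGHT
foxtrot
echo
bravo
charlie
bravo
charlie
echo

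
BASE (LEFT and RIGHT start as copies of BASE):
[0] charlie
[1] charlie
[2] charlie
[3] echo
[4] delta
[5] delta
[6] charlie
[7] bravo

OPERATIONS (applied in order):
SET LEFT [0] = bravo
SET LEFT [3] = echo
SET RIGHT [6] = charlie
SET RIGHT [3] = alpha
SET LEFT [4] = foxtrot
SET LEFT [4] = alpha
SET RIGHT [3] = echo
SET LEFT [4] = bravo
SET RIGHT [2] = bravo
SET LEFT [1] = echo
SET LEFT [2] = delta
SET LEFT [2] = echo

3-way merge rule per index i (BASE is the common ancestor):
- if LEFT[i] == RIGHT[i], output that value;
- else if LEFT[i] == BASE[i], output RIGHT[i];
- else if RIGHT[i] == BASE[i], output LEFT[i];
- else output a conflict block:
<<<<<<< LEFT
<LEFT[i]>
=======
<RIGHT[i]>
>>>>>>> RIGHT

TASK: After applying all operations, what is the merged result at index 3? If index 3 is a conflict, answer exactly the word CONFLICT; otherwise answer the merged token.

Final LEFT:  [bravo, echo, echo, echo, bravo, delta, charlie, bravo]
Final RIGHT: [charlie, charlie, bravo, echo, delta, delta, charlie, bravo]
i=0: L=bravo, R=charlie=BASE -> take LEFT -> bravo
i=1: L=echo, R=charlie=BASE -> take LEFT -> echo
i=2: BASE=charlie L=echo R=bravo all differ -> CONFLICT
i=3: L=echo R=echo -> agree -> echo
i=4: L=bravo, R=delta=BASE -> take LEFT -> bravo
i=5: L=delta R=delta -> agree -> delta
i=6: L=charlie R=charlie -> agree -> charlie
i=7: L=bravo R=bravo -> agree -> bravo
Index 3 -> echo

Answer: echo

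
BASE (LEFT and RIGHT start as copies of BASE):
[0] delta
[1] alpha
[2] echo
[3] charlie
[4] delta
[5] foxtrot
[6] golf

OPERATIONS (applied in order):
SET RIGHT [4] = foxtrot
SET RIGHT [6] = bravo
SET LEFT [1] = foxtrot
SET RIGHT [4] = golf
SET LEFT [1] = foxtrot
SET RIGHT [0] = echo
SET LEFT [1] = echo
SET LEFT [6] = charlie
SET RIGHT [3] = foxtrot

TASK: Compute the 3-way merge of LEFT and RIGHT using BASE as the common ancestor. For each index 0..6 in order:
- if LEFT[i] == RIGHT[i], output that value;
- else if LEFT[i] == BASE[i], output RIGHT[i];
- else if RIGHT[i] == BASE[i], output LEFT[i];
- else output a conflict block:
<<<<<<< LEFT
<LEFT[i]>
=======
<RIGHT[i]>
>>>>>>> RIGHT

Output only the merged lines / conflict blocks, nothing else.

Answer: echo
echo
echo
foxtrot
golf
foxtrot
<<<<<<< LEFT
charlie
=======
bravo
>>>>>>> RIGHT

Derivation:
Final LEFT:  [delta, echo, echo, charlie, delta, foxtrot, charlie]
Final RIGHT: [echo, alpha, echo, foxtrot, golf, foxtrot, bravo]
i=0: L=delta=BASE, R=echo -> take RIGHT -> echo
i=1: L=echo, R=alpha=BASE -> take LEFT -> echo
i=2: L=echo R=echo -> agree -> echo
i=3: L=charlie=BASE, R=foxtrot -> take RIGHT -> foxtrot
i=4: L=delta=BASE, R=golf -> take RIGHT -> golf
i=5: L=foxtrot R=foxtrot -> agree -> foxtrot
i=6: BASE=golf L=charlie R=bravo all differ -> CONFLICT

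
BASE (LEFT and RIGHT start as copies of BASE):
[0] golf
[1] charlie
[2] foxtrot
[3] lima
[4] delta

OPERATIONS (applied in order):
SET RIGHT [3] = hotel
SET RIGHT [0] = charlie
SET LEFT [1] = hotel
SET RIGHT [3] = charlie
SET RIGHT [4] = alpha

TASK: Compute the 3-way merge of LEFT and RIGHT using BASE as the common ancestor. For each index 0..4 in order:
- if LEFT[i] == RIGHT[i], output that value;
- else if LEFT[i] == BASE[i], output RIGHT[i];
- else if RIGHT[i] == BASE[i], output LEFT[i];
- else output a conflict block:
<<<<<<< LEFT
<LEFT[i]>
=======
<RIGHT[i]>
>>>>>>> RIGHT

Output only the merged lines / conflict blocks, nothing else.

Answer: charlie
hotel
foxtrot
charlie
alpha

Derivation:
Final LEFT:  [golf, hotel, foxtrot, lima, delta]
Final RIGHT: [charlie, charlie, foxtrot, charlie, alpha]
i=0: L=golf=BASE, R=charlie -> take RIGHT -> charlie
i=1: L=hotel, R=charlie=BASE -> take LEFT -> hotel
i=2: L=foxtrot R=foxtrot -> agree -> foxtrot
i=3: L=lima=BASE, R=charlie -> take RIGHT -> charlie
i=4: L=delta=BASE, R=alpha -> take RIGHT -> alpha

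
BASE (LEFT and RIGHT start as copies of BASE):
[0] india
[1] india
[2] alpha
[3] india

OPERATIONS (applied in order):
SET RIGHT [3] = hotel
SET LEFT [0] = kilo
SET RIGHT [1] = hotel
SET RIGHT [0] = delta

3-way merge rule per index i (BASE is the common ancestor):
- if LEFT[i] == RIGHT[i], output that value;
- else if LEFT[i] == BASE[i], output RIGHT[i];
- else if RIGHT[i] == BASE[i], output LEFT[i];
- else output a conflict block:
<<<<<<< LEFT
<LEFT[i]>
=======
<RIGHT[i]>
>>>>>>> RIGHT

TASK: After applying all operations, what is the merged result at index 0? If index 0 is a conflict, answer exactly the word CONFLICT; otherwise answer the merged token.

Answer: CONFLICT

Derivation:
Final LEFT:  [kilo, india, alpha, india]
Final RIGHT: [delta, hotel, alpha, hotel]
i=0: BASE=india L=kilo R=delta all differ -> CONFLICT
i=1: L=india=BASE, R=hotel -> take RIGHT -> hotel
i=2: L=alpha R=alpha -> agree -> alpha
i=3: L=india=BASE, R=hotel -> take RIGHT -> hotel
Index 0 -> CONFLICT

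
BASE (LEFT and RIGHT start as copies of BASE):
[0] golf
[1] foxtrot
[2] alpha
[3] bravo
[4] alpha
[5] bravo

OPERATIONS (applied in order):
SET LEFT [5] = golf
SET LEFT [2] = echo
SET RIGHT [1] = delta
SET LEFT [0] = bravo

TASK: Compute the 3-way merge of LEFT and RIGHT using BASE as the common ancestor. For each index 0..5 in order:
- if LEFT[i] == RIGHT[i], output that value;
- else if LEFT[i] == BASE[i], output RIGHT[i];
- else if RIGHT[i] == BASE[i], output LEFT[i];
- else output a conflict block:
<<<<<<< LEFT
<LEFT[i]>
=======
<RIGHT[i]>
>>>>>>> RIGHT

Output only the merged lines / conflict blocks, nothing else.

Final LEFT:  [bravo, foxtrot, echo, bravo, alpha, golf]
Final RIGHT: [golf, delta, alpha, bravo, alpha, bravo]
i=0: L=bravo, R=golf=BASE -> take LEFT -> bravo
i=1: L=foxtrot=BASE, R=delta -> take RIGHT -> delta
i=2: L=echo, R=alpha=BASE -> take LEFT -> echo
i=3: L=bravo R=bravo -> agree -> bravo
i=4: L=alpha R=alpha -> agree -> alpha
i=5: L=golf, R=bravo=BASE -> take LEFT -> golf

Answer: bravo
delta
echo
bravo
alpha
golf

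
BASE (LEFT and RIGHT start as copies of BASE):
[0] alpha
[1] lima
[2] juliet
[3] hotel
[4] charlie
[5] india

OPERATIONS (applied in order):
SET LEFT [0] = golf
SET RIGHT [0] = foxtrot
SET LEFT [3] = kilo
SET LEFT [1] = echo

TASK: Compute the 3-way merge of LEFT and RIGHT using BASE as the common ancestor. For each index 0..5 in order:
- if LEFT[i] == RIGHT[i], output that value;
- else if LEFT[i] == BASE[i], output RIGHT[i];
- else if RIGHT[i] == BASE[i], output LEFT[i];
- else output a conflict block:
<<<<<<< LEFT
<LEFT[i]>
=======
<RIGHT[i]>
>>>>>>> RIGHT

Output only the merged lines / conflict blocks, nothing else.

Final LEFT:  [golf, echo, juliet, kilo, charlie, india]
Final RIGHT: [foxtrot, lima, juliet, hotel, charlie, india]
i=0: BASE=alpha L=golf R=foxtrot all differ -> CONFLICT
i=1: L=echo, R=lima=BASE -> take LEFT -> echo
i=2: L=juliet R=juliet -> agree -> juliet
i=3: L=kilo, R=hotel=BASE -> take LEFT -> kilo
i=4: L=charlie R=charlie -> agree -> charlie
i=5: L=india R=india -> agree -> india

Answer: <<<<<<< LEFT
golf
=======
foxtrot
>>>>>>> RIGHT
echo
juliet
kilo
charlie
india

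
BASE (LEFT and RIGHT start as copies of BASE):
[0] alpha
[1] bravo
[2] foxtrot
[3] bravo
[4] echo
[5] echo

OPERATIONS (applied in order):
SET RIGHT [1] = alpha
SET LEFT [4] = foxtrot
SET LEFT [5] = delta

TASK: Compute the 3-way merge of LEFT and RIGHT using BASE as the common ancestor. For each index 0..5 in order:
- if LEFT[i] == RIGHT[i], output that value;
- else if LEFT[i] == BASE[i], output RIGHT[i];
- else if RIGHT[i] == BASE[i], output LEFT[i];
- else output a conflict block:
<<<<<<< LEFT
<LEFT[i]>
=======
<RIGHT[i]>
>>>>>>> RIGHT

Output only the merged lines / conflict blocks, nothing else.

Final LEFT:  [alpha, bravo, foxtrot, bravo, foxtrot, delta]
Final RIGHT: [alpha, alpha, foxtrot, bravo, echo, echo]
i=0: L=alpha R=alpha -> agree -> alpha
i=1: L=bravo=BASE, R=alpha -> take RIGHT -> alpha
i=2: L=foxtrot R=foxtrot -> agree -> foxtrot
i=3: L=bravo R=bravo -> agree -> bravo
i=4: L=foxtrot, R=echo=BASE -> take LEFT -> foxtrot
i=5: L=delta, R=echo=BASE -> take LEFT -> delta

Answer: alpha
alpha
foxtrot
bravo
foxtrot
delta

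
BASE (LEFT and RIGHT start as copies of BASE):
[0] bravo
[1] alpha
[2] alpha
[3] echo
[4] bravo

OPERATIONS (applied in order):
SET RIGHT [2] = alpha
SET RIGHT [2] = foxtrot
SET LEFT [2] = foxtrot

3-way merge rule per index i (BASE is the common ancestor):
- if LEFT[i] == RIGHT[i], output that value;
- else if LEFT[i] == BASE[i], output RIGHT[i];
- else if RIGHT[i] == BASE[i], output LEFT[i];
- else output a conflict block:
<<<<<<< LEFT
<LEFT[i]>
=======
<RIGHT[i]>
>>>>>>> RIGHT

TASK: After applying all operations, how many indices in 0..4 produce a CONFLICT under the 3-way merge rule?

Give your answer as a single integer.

Final LEFT:  [bravo, alpha, foxtrot, echo, bravo]
Final RIGHT: [bravo, alpha, foxtrot, echo, bravo]
i=0: L=bravo R=bravo -> agree -> bravo
i=1: L=alpha R=alpha -> agree -> alpha
i=2: L=foxtrot R=foxtrot -> agree -> foxtrot
i=3: L=echo R=echo -> agree -> echo
i=4: L=bravo R=bravo -> agree -> bravo
Conflict count: 0

Answer: 0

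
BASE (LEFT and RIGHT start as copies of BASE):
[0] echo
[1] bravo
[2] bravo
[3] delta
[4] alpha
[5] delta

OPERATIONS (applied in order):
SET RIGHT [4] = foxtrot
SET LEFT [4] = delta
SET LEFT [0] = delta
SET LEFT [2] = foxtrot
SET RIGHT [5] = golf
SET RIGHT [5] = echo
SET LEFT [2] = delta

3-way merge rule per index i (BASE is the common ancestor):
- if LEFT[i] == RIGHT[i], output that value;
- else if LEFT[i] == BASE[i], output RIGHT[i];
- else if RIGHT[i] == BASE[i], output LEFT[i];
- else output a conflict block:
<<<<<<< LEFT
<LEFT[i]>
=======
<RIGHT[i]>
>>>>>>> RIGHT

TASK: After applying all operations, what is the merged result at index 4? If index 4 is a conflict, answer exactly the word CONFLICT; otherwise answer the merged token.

Answer: CONFLICT

Derivation:
Final LEFT:  [delta, bravo, delta, delta, delta, delta]
Final RIGHT: [echo, bravo, bravo, delta, foxtrot, echo]
i=0: L=delta, R=echo=BASE -> take LEFT -> delta
i=1: L=bravo R=bravo -> agree -> bravo
i=2: L=delta, R=bravo=BASE -> take LEFT -> delta
i=3: L=delta R=delta -> agree -> delta
i=4: BASE=alpha L=delta R=foxtrot all differ -> CONFLICT
i=5: L=delta=BASE, R=echo -> take RIGHT -> echo
Index 4 -> CONFLICT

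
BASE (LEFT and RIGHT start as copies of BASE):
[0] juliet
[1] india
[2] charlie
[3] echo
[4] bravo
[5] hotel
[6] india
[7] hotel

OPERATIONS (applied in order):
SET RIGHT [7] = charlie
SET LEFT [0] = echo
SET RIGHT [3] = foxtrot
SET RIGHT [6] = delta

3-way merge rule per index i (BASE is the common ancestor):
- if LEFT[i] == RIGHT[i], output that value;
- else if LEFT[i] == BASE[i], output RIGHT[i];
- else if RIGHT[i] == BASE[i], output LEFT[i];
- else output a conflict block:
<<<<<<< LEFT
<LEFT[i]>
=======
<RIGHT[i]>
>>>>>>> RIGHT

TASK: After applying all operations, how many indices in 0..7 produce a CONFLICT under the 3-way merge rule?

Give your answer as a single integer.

Final LEFT:  [echo, india, charlie, echo, bravo, hotel, india, hotel]
Final RIGHT: [juliet, india, charlie, foxtrot, bravo, hotel, delta, charlie]
i=0: L=echo, R=juliet=BASE -> take LEFT -> echo
i=1: L=india R=india -> agree -> india
i=2: L=charlie R=charlie -> agree -> charlie
i=3: L=echo=BASE, R=foxtrot -> take RIGHT -> foxtrot
i=4: L=bravo R=bravo -> agree -> bravo
i=5: L=hotel R=hotel -> agree -> hotel
i=6: L=india=BASE, R=delta -> take RIGHT -> delta
i=7: L=hotel=BASE, R=charlie -> take RIGHT -> charlie
Conflict count: 0

Answer: 0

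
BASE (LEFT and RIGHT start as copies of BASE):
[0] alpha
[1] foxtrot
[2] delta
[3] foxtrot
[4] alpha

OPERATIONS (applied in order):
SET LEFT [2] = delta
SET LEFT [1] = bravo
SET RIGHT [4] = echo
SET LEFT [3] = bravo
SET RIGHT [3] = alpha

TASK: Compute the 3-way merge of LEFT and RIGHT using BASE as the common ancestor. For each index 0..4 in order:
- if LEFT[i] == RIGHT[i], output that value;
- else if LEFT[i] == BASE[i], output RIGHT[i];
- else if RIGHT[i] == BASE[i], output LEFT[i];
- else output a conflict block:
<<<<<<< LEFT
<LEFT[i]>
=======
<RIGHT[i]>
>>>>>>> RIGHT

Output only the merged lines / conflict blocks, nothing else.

Answer: alpha
bravo
delta
<<<<<<< LEFT
bravo
=======
alpha
>>>>>>> RIGHT
echo

Derivation:
Final LEFT:  [alpha, bravo, delta, bravo, alpha]
Final RIGHT: [alpha, foxtrot, delta, alpha, echo]
i=0: L=alpha R=alpha -> agree -> alpha
i=1: L=bravo, R=foxtrot=BASE -> take LEFT -> bravo
i=2: L=delta R=delta -> agree -> delta
i=3: BASE=foxtrot L=bravo R=alpha all differ -> CONFLICT
i=4: L=alpha=BASE, R=echo -> take RIGHT -> echo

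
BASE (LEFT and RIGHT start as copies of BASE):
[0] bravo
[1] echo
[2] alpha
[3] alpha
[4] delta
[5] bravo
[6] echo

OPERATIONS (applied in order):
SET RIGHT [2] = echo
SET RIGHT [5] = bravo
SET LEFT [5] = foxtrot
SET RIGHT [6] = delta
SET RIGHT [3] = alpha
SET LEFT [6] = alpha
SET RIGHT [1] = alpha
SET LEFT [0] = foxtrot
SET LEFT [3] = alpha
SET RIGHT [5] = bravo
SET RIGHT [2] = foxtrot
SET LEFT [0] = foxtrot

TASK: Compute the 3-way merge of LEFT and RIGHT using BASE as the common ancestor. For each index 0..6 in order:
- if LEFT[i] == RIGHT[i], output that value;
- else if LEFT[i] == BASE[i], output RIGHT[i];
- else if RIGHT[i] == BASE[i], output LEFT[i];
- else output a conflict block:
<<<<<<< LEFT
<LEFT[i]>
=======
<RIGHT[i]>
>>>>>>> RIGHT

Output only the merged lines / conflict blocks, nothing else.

Final LEFT:  [foxtrot, echo, alpha, alpha, delta, foxtrot, alpha]
Final RIGHT: [bravo, alpha, foxtrot, alpha, delta, bravo, delta]
i=0: L=foxtrot, R=bravo=BASE -> take LEFT -> foxtrot
i=1: L=echo=BASE, R=alpha -> take RIGHT -> alpha
i=2: L=alpha=BASE, R=foxtrot -> take RIGHT -> foxtrot
i=3: L=alpha R=alpha -> agree -> alpha
i=4: L=delta R=delta -> agree -> delta
i=5: L=foxtrot, R=bravo=BASE -> take LEFT -> foxtrot
i=6: BASE=echo L=alpha R=delta all differ -> CONFLICT

Answer: foxtrot
alpha
foxtrot
alpha
delta
foxtrot
<<<<<<< LEFT
alpha
=======
delta
>>>>>>> RIGHT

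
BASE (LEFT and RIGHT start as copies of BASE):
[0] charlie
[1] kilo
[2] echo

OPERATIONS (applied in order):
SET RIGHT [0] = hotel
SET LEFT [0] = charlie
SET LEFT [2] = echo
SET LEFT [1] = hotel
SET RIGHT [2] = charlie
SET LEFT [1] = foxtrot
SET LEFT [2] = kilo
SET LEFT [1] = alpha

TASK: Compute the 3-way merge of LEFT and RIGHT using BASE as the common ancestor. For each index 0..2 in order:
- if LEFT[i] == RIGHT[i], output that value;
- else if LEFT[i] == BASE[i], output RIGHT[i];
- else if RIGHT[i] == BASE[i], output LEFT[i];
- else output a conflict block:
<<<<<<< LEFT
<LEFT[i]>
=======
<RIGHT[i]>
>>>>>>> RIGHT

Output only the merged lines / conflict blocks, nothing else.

Answer: hotel
alpha
<<<<<<< LEFT
kilo
=======
charlie
>>>>>>> RIGHT

Derivation:
Final LEFT:  [charlie, alpha, kilo]
Final RIGHT: [hotel, kilo, charlie]
i=0: L=charlie=BASE, R=hotel -> take RIGHT -> hotel
i=1: L=alpha, R=kilo=BASE -> take LEFT -> alpha
i=2: BASE=echo L=kilo R=charlie all differ -> CONFLICT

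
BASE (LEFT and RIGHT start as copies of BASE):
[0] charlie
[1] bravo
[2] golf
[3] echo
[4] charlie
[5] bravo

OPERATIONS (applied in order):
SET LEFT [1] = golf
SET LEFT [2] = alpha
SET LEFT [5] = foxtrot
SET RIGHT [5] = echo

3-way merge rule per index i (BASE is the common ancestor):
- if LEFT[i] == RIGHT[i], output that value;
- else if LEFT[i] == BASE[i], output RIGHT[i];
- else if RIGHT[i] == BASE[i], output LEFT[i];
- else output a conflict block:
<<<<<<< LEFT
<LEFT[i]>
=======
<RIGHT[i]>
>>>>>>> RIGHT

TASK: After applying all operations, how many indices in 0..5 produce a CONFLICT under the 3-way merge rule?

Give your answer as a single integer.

Final LEFT:  [charlie, golf, alpha, echo, charlie, foxtrot]
Final RIGHT: [charlie, bravo, golf, echo, charlie, echo]
i=0: L=charlie R=charlie -> agree -> charlie
i=1: L=golf, R=bravo=BASE -> take LEFT -> golf
i=2: L=alpha, R=golf=BASE -> take LEFT -> alpha
i=3: L=echo R=echo -> agree -> echo
i=4: L=charlie R=charlie -> agree -> charlie
i=5: BASE=bravo L=foxtrot R=echo all differ -> CONFLICT
Conflict count: 1

Answer: 1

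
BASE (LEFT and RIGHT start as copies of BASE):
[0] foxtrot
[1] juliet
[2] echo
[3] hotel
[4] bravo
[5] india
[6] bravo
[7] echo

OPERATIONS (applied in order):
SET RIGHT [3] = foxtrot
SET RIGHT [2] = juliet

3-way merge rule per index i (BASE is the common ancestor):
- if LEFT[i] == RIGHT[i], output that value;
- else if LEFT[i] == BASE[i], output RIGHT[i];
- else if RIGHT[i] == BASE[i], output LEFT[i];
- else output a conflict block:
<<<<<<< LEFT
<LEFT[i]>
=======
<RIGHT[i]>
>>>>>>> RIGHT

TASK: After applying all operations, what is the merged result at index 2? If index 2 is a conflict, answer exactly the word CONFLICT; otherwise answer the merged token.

Final LEFT:  [foxtrot, juliet, echo, hotel, bravo, india, bravo, echo]
Final RIGHT: [foxtrot, juliet, juliet, foxtrot, bravo, india, bravo, echo]
i=0: L=foxtrot R=foxtrot -> agree -> foxtrot
i=1: L=juliet R=juliet -> agree -> juliet
i=2: L=echo=BASE, R=juliet -> take RIGHT -> juliet
i=3: L=hotel=BASE, R=foxtrot -> take RIGHT -> foxtrot
i=4: L=bravo R=bravo -> agree -> bravo
i=5: L=india R=india -> agree -> india
i=6: L=bravo R=bravo -> agree -> bravo
i=7: L=echo R=echo -> agree -> echo
Index 2 -> juliet

Answer: juliet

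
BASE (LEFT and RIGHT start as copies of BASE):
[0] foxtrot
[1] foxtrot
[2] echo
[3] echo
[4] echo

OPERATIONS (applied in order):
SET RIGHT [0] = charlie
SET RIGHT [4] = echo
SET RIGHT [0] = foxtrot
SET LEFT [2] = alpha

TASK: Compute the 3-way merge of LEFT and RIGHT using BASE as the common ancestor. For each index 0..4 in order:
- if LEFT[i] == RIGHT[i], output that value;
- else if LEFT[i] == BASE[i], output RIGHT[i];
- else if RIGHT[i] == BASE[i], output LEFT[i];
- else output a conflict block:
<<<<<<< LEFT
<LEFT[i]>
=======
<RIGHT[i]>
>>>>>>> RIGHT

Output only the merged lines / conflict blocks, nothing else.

Answer: foxtrot
foxtrot
alpha
echo
echo

Derivation:
Final LEFT:  [foxtrot, foxtrot, alpha, echo, echo]
Final RIGHT: [foxtrot, foxtrot, echo, echo, echo]
i=0: L=foxtrot R=foxtrot -> agree -> foxtrot
i=1: L=foxtrot R=foxtrot -> agree -> foxtrot
i=2: L=alpha, R=echo=BASE -> take LEFT -> alpha
i=3: L=echo R=echo -> agree -> echo
i=4: L=echo R=echo -> agree -> echo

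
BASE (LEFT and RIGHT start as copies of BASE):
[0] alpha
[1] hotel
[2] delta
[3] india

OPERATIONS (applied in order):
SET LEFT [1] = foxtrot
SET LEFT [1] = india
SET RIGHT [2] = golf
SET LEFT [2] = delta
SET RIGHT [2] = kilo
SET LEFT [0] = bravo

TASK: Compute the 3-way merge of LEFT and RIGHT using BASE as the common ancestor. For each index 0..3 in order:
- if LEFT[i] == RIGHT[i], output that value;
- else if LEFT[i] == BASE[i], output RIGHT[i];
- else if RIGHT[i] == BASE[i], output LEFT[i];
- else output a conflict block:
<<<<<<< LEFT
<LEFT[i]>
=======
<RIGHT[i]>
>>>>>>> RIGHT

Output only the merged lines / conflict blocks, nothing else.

Answer: bravo
india
kilo
india

Derivation:
Final LEFT:  [bravo, india, delta, india]
Final RIGHT: [alpha, hotel, kilo, india]
i=0: L=bravo, R=alpha=BASE -> take LEFT -> bravo
i=1: L=india, R=hotel=BASE -> take LEFT -> india
i=2: L=delta=BASE, R=kilo -> take RIGHT -> kilo
i=3: L=india R=india -> agree -> india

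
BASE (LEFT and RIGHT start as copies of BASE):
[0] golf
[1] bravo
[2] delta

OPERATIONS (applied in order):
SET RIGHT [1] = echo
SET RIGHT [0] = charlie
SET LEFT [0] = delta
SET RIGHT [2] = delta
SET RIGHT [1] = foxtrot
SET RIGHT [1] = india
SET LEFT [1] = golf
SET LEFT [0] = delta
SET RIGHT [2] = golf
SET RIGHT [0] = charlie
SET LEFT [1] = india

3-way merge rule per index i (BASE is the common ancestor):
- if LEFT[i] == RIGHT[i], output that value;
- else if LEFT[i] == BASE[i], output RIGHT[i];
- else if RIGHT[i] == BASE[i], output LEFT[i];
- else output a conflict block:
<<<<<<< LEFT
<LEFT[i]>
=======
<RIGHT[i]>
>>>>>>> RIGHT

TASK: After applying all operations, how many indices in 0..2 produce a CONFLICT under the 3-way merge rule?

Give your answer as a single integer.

Answer: 1

Derivation:
Final LEFT:  [delta, india, delta]
Final RIGHT: [charlie, india, golf]
i=0: BASE=golf L=delta R=charlie all differ -> CONFLICT
i=1: L=india R=india -> agree -> india
i=2: L=delta=BASE, R=golf -> take RIGHT -> golf
Conflict count: 1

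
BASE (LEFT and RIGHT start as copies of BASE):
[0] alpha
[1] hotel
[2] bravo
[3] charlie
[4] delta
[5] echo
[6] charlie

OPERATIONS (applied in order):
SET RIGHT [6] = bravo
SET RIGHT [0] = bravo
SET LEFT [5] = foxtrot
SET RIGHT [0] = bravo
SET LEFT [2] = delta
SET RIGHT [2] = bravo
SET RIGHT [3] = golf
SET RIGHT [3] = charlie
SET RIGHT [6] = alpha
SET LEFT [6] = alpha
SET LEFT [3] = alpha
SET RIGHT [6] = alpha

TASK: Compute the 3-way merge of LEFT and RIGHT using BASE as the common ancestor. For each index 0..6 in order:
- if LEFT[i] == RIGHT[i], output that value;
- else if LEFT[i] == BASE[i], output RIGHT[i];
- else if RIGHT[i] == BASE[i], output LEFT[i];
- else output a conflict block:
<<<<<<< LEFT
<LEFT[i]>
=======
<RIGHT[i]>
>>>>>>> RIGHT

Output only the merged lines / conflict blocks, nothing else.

Answer: bravo
hotel
delta
alpha
delta
foxtrot
alpha

Derivation:
Final LEFT:  [alpha, hotel, delta, alpha, delta, foxtrot, alpha]
Final RIGHT: [bravo, hotel, bravo, charlie, delta, echo, alpha]
i=0: L=alpha=BASE, R=bravo -> take RIGHT -> bravo
i=1: L=hotel R=hotel -> agree -> hotel
i=2: L=delta, R=bravo=BASE -> take LEFT -> delta
i=3: L=alpha, R=charlie=BASE -> take LEFT -> alpha
i=4: L=delta R=delta -> agree -> delta
i=5: L=foxtrot, R=echo=BASE -> take LEFT -> foxtrot
i=6: L=alpha R=alpha -> agree -> alpha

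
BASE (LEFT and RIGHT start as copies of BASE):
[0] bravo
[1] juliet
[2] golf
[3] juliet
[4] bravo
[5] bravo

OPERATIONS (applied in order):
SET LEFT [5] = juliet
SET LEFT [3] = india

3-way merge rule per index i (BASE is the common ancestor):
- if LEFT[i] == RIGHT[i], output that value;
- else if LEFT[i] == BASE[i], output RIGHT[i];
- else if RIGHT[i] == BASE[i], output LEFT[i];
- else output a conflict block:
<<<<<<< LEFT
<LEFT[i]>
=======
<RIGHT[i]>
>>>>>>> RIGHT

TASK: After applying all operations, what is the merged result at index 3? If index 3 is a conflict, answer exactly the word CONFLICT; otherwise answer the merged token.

Answer: india

Derivation:
Final LEFT:  [bravo, juliet, golf, india, bravo, juliet]
Final RIGHT: [bravo, juliet, golf, juliet, bravo, bravo]
i=0: L=bravo R=bravo -> agree -> bravo
i=1: L=juliet R=juliet -> agree -> juliet
i=2: L=golf R=golf -> agree -> golf
i=3: L=india, R=juliet=BASE -> take LEFT -> india
i=4: L=bravo R=bravo -> agree -> bravo
i=5: L=juliet, R=bravo=BASE -> take LEFT -> juliet
Index 3 -> india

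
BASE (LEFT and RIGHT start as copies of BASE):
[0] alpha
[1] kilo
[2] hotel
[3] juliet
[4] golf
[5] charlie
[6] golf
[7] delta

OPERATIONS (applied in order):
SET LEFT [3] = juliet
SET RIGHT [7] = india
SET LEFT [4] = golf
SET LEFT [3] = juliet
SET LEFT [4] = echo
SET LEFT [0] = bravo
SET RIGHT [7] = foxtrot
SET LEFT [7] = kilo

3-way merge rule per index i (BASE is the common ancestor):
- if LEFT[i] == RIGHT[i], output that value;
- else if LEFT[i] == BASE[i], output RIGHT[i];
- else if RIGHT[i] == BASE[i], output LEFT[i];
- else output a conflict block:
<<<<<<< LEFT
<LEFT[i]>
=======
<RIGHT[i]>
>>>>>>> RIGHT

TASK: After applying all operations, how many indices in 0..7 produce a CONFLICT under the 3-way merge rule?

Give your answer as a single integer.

Final LEFT:  [bravo, kilo, hotel, juliet, echo, charlie, golf, kilo]
Final RIGHT: [alpha, kilo, hotel, juliet, golf, charlie, golf, foxtrot]
i=0: L=bravo, R=alpha=BASE -> take LEFT -> bravo
i=1: L=kilo R=kilo -> agree -> kilo
i=2: L=hotel R=hotel -> agree -> hotel
i=3: L=juliet R=juliet -> agree -> juliet
i=4: L=echo, R=golf=BASE -> take LEFT -> echo
i=5: L=charlie R=charlie -> agree -> charlie
i=6: L=golf R=golf -> agree -> golf
i=7: BASE=delta L=kilo R=foxtrot all differ -> CONFLICT
Conflict count: 1

Answer: 1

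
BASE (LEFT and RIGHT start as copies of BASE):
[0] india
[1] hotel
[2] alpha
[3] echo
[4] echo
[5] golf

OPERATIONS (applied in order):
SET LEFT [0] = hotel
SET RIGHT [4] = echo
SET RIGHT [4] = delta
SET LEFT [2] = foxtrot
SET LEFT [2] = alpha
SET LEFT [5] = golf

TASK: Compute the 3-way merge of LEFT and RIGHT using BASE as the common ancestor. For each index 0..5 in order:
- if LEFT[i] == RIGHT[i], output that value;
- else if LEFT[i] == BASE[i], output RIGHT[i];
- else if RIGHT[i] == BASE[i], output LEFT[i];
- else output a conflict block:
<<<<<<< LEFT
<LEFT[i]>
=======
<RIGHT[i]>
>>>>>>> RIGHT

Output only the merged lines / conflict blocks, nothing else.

Answer: hotel
hotel
alpha
echo
delta
golf

Derivation:
Final LEFT:  [hotel, hotel, alpha, echo, echo, golf]
Final RIGHT: [india, hotel, alpha, echo, delta, golf]
i=0: L=hotel, R=india=BASE -> take LEFT -> hotel
i=1: L=hotel R=hotel -> agree -> hotel
i=2: L=alpha R=alpha -> agree -> alpha
i=3: L=echo R=echo -> agree -> echo
i=4: L=echo=BASE, R=delta -> take RIGHT -> delta
i=5: L=golf R=golf -> agree -> golf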